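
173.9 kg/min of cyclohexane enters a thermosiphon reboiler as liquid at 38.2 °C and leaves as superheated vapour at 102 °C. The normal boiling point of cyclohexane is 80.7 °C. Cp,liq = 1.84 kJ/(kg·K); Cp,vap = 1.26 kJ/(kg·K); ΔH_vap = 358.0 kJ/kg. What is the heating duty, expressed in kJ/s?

Q = 1340 kJ/s

liquid 38.2→80.7 °C: 78.2 kJ/kg
vaporisation at 80.7 °C: 358 kJ/kg
vapour 80.7→102 °C: 26.838 kJ/kg
Δh = 78.2 + 358 + 26.838 = 463.04 kJ/kg
Q = ṁ·Δh = 173.9 kg/min × 463.04 kJ/kg = 80522 kJ/min
|Q| = 1342 kW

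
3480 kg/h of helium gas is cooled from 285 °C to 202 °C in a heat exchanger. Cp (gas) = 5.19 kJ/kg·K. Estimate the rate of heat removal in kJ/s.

Q = ṁ·Cp·ΔT = 3480 × 5.19 × (202 − 285) = -1.4991e+06 kJ/h
Converting: 1.4991e+06 / 3600 s = 416.41 kW

Q_c = 416 kJ/s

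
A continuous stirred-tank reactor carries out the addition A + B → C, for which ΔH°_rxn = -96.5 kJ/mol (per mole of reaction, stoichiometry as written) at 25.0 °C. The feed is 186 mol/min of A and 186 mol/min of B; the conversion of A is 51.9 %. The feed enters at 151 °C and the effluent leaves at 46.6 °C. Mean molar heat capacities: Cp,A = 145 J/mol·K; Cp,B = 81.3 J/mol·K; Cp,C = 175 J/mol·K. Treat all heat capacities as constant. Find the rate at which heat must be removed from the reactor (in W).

Extent of reaction ξ = 0.519 × 186 = 96.534 mol/min
Reaction term: ξ·ΔH°_rxn = 96.534 × -96.5 = -9315.5 kJ/min
Sensible, feed 151→25 °C: -5303.6 kJ/min
Outlet flows (mol/min): A 89.466, B 89.466, C 96.534
Sensible, products 25→46.6 °C: 802.22 kJ/min
Q = ΔH = -13817 kJ/min = -230.28 kW
Heat removed = 230280 W

Q_out = 230000 W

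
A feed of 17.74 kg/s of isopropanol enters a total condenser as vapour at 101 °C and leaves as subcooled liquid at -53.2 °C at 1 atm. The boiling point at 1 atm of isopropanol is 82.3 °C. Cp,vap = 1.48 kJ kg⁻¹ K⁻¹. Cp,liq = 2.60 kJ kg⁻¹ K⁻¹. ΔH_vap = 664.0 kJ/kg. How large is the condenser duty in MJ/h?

Q_c = 66700 MJ/h

vapour 101→82.3 °C: -27.676 kJ/kg
condensation at 82.3 °C: -664 kJ/kg
liquid 82.3→-53.2 °C: -352.3 kJ/kg
Δh = -27.676 + -664 + -352.3 = -1044 kJ/kg
Q = ṁ·Δh = 17.74 kg/s × -1044 kJ/kg = -18520 kJ/s
|Q| = 18520 kW = 66672 MJ/h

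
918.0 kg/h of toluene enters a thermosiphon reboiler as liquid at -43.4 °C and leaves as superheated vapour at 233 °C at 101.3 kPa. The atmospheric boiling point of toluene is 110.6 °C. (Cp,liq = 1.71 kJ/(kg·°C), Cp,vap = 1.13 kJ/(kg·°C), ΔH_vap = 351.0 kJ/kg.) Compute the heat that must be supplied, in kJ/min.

liquid -43.4→110.6 °C: 263.34 kJ/kg
vaporisation at 110.6 °C: 351 kJ/kg
vapour 110.6→233 °C: 138.31 kJ/kg
Δh = 263.34 + 351 + 138.31 = 752.65 kJ/kg
Q = ṁ·Δh = 918.0 kg/h × 752.65 kJ/kg = 690930 kJ/h
|Q| = 191.93 kW = 11516 kJ/min

Q = 11500 kJ/min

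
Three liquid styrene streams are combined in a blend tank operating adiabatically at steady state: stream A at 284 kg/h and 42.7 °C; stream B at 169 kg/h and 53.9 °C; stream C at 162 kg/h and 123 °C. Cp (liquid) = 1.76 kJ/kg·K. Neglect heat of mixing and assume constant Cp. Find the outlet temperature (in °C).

Energy balance with Q = 0: Σ ṁᵢCp,ᵢ(T_out − Tᵢ) = 0
T_out = Σ ṁᵢCp,ᵢTᵢ / Σ ṁᵢCp,ᵢ
      = 72445 / 1082.4 = 66.93 °C

T_out = 66.9 °C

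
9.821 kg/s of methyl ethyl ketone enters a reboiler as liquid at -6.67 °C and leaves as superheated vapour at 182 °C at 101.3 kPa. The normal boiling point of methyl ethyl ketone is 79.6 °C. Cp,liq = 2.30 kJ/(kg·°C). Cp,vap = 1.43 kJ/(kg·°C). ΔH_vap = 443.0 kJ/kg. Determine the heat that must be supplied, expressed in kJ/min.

Q = 464000 kJ/min

liquid -6.67→79.6 °C: 198.42 kJ/kg
vaporisation at 79.6 °C: 443 kJ/kg
vapour 79.6→182 °C: 146.43 kJ/kg
Δh = 198.42 + 443 + 146.43 = 787.85 kJ/kg
Q = ṁ·Δh = 9.821 kg/s × 787.85 kJ/kg = 7737.5 kJ/s
|Q| = 7737.5 kW = 464250 kJ/min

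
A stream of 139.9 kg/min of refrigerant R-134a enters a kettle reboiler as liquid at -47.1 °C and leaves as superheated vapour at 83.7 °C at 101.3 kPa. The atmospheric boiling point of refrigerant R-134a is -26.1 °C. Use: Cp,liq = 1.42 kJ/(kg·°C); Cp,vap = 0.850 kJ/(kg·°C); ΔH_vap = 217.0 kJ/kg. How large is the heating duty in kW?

liquid -47.1→-26.1 °C: 29.82 kJ/kg
vaporisation at -26.1 °C: 217 kJ/kg
vapour -26.1→83.7 °C: 93.33 kJ/kg
Δh = 29.82 + 217 + 93.33 = 340.15 kJ/kg
Q = ṁ·Δh = 139.9 kg/min × 340.15 kJ/kg = 47587 kJ/min
|Q| = 793.12 kW

Q = 793 kW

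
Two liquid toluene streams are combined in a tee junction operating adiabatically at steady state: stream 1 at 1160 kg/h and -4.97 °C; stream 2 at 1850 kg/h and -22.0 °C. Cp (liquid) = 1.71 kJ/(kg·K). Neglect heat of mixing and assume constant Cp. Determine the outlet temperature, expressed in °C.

T_out = -15.4 °C

Energy balance with Q = 0: Σ ṁᵢCp,ᵢ(T_out − Tᵢ) = 0
T_out = Σ ṁᵢCp,ᵢTᵢ / Σ ṁᵢCp,ᵢ
      = -79455 / 5147.1 = -15.437 °C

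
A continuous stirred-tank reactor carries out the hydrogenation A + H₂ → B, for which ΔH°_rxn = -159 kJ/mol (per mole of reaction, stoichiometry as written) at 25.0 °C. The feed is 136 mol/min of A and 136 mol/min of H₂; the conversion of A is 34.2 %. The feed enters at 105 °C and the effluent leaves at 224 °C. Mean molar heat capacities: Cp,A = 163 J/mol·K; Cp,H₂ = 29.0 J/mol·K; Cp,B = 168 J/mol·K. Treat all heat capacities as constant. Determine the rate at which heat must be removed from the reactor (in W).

Q_out = 75200 W

Extent of reaction ξ = 0.342 × 136 = 46.512 mol/min
Reaction term: ξ·ΔH°_rxn = 46.512 × -159 = -7395.4 kJ/min
Sensible, feed 105→25 °C: -2089 kJ/min
Outlet flows (mol/min): A 89.488, H₂ 89.488, B 46.512
Sensible, products 25→224 °C: 4974.1 kJ/min
Q = ΔH = -4510.2 kJ/min = -75.17 kW
Heat removed = 75170 W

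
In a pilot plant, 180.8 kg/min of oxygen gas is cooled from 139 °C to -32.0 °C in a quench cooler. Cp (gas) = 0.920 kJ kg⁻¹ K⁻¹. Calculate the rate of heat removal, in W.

Q_c = 474000 W

Q = ṁ·Cp·ΔT = 180.8 × 0.920 × (-32.0 − 139) = -28443 kJ/min
Converting: 28443 / 60 s = 474.06 kW
Cooling duty = 474060 W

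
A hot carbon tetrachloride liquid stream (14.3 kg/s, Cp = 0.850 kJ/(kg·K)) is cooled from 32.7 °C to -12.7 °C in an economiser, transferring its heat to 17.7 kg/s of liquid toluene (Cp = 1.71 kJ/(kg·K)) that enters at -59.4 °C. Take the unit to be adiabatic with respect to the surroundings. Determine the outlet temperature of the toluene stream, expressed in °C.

T_c,out = -41.2 °C

Heat released by hot stream: Q = 14.3 × 0.850 × (32.7 − -12.7) = 551.84 kJ/s
Energy balance on cold side (adiabatic exchanger): Q = ṁ_c·Cp_c·(T_c,out − T_c,in)
T_c,out = -59.4 + 551.84/(17.7 × 1.71) = -41.168 °C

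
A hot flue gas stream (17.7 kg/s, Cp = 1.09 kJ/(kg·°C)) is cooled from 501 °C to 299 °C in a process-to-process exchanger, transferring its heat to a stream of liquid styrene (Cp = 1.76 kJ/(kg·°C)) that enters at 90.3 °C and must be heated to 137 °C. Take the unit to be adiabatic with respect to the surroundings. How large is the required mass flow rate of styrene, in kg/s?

Heat released by hot stream: Q = 17.7 × 1.09 × (501 − 299) = 3897.2 kJ/s
Energy balance on cold side (adiabatic exchanger): Q = ṁ_c·Cp_c·(T_c,out − T_c,in)
ṁ_c = 3897.2 / [1.76 × (137 − 90.3)] = 47.416 kg/s

ṁ_c = 47.4 kg/s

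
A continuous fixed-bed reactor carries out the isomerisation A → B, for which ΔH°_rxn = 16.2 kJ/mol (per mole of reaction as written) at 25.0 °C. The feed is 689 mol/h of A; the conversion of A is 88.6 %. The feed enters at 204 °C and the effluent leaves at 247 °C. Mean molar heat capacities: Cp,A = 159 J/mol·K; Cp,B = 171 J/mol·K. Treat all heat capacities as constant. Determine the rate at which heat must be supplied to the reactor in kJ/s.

Extent of reaction ξ = 0.886 × 689 = 610.45 mol/h
Reaction term: ξ·ΔH°_rxn = 610.45 × 16.2 = 9889.4 kJ/h
Sensible, feed 204→25 °C: -19610 kJ/h
Outlet flows (mol/h): A 78.546, B 610.45
Sensible, products 25→247 °C: 25947 kJ/h
Q = ΔH = 16226 kJ/h = 4.5073 kW
Heat supplied = 4.5073 kJ/s

Q_in = 4.51 kJ/s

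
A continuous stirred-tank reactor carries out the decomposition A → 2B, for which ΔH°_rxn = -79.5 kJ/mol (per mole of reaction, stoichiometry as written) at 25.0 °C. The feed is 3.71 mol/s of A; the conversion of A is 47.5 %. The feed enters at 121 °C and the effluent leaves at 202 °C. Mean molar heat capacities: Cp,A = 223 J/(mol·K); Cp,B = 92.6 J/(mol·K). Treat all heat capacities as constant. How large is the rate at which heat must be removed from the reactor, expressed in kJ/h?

Extent of reaction ξ = 0.475 × 3.71 = 1.7622 mol/s
Reaction term: ξ·ΔH°_rxn = 1.7622 × -79.5 = -140.1 kJ/s
Sensible, feed 121→25 °C: -79.424 kJ/s
Outlet flows (mol/s): A 1.9478, B 3.5245
Sensible, products 25→202 °C: 134.65 kJ/s
Q = ΔH = -84.876 kJ/s = -84.876 kW
Heat removed = 305550 kJ/h

Q_out = 306000 kJ/h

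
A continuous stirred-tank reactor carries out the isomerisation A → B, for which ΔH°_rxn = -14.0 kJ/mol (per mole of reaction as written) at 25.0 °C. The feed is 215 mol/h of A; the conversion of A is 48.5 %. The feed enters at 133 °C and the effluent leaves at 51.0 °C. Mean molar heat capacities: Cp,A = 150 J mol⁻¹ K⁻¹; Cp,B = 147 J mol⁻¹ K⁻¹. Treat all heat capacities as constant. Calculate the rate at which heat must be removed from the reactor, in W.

Extent of reaction ξ = 0.485 × 215 = 104.27 mol/h
Reaction term: ξ·ΔH°_rxn = 104.27 × -14.0 = -1459.8 kJ/h
Sensible, feed 133→25 °C: -3483 kJ/h
Outlet flows (mol/h): A 110.73, B 104.27
Sensible, products 25→51.0 °C: 830.37 kJ/h
Q = ΔH = -4112.5 kJ/h = -1.1424 kW
Heat removed = 1142.4 W

Q_out = 1140 W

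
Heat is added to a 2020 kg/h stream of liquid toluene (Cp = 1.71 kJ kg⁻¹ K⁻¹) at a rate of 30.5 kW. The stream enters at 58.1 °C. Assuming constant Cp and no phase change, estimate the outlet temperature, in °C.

T_out = 89.9 °C

Q = 30.5 kW = 109800 kJ/h
ΔT = Q/(ṁ·Cp) = 109800/(2020×1.71) = 31.787 K
T_out = 58.1 + 31.787 = 89.887 °C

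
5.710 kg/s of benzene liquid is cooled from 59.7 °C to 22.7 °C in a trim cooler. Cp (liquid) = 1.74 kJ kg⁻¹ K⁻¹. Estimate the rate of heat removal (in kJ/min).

Q = ṁ·Cp·ΔT = 5.710 × 1.74 × (22.7 − 59.7) = -367.61 kJ/s
Cooling duty = 22057 kJ/min

Q_c = 22100 kJ/min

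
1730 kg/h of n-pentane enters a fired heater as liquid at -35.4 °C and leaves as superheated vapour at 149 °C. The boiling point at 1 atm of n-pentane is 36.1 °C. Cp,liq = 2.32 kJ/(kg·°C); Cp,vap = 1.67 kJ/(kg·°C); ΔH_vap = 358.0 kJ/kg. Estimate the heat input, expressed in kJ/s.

liquid -35.4→36.1 °C: 165.88 kJ/kg
vaporisation at 36.1 °C: 358 kJ/kg
vapour 36.1→149 °C: 188.54 kJ/kg
Δh = 165.88 + 358 + 188.54 = 712.42 kJ/kg
Q = ṁ·Δh = 1730 kg/h × 712.42 kJ/kg = 1.2325e+06 kJ/h
|Q| = 342.36 kW

Q = 342 kJ/s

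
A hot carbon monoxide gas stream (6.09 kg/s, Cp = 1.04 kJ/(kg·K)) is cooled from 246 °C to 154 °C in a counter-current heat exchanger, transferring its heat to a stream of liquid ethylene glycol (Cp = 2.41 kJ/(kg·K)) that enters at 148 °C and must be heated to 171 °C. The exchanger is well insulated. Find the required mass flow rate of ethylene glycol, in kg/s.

Heat released by hot stream: Q = 6.09 × 1.04 × (246 − 154) = 582.69 kJ/s
Energy balance on cold side (adiabatic exchanger): Q = ṁ_c·Cp_c·(T_c,out − T_c,in)
ṁ_c = 582.69 / [2.41 × (171 − 148)] = 10.512 kg/s

ṁ_c = 10.5 kg/s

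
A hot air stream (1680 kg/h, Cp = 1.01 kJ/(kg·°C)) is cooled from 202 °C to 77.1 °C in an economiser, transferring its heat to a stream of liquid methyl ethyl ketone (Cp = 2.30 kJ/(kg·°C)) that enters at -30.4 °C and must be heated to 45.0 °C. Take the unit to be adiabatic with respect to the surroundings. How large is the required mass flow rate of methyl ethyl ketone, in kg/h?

ṁ_c = 1220 kg/h

Heat released by hot stream: Q = 1680 × 1.01 × (202 − 77.1) = 211930 kJ/h
Energy balance on cold side (adiabatic exchanger): Q = ṁ_c·Cp_c·(T_c,out − T_c,in)
ṁ_c = 211930 / [2.30 × (45.0 − -30.4)] = 1222.1 kg/h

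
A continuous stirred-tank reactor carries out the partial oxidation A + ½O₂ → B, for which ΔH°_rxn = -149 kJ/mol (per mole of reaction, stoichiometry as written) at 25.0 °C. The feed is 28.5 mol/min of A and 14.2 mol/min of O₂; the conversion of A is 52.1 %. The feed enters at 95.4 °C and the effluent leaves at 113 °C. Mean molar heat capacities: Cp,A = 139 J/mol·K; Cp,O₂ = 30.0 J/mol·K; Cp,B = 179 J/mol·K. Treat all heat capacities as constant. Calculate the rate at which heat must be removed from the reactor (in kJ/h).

Extent of reaction ξ = 0.521 × 28.5 = 14.849 mol/min
Reaction term: ξ·ΔH°_rxn = 14.849 × -149 = -2212.4 kJ/min
Sensible, feed 95.4→25 °C: -308.88 kJ/min
Outlet flows (mol/min): A 13.651, O₂ 6.7757, B 14.849
Sensible, products 25→113 °C: 418.77 kJ/min
Q = ΔH = -2102.5 kJ/min = -35.042 kW
Heat removed = 126150 kJ/h

Q_out = 126000 kJ/h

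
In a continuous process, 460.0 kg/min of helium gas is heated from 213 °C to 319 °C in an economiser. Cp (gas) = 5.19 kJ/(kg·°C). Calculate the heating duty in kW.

Q = 4220 kW

Q = ṁ·Cp·ΔT = 460.0 × 5.19 × (319 − 213) = 253060 kJ/min
Converting: 253060 / 60 s = 4217.7 kW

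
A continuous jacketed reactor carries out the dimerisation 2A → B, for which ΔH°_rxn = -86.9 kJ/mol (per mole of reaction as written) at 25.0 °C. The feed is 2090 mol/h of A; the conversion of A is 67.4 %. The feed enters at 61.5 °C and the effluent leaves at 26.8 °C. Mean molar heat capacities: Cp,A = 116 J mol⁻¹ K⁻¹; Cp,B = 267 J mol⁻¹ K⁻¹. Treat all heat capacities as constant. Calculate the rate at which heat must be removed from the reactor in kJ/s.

Extent of reaction ξ = 0.674 × 2090 / 2 = 704.33 mol/h
Reaction term: ξ·ΔH°_rxn = 704.33 × -86.9 = -61206 kJ/h
Sensible, feed 61.5→25 °C: -8849.1 kJ/h
Outlet flows (mol/h): A 681.34, B 704.33
Sensible, products 25→26.8 °C: 480.76 kJ/h
Q = ΔH = -69575 kJ/h = -19.326 kW
Heat removed = 19.326 kJ/s

Q_out = 19.3 kJ/s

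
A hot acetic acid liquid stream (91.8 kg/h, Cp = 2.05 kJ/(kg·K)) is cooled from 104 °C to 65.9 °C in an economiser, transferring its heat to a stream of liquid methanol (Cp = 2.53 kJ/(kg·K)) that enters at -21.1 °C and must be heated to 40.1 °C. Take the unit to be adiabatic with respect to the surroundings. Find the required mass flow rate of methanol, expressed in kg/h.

ṁ_c = 46.3 kg/h

Heat released by hot stream: Q = 91.8 × 2.05 × (104 − 65.9) = 7170 kJ/h
Energy balance on cold side (adiabatic exchanger): Q = ṁ_c·Cp_c·(T_c,out − T_c,in)
ṁ_c = 7170 / [2.53 × (40.1 − -21.1)] = 46.307 kg/h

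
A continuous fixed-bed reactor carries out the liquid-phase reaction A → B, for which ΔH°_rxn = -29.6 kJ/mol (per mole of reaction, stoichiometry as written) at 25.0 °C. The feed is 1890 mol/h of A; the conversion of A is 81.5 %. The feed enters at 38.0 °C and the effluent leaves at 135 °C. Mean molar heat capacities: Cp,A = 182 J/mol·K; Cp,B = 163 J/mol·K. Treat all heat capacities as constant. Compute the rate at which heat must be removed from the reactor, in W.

Q_out = 4290 W

Extent of reaction ξ = 0.815 × 1890 = 1540.3 mol/h
Reaction term: ξ·ΔH°_rxn = 1540.3 × -29.6 = -45594 kJ/h
Sensible, feed 38.0→25 °C: -4471.7 kJ/h
Outlet flows (mol/h): A 349.65, B 1540.3
Sensible, products 25→135 °C: 34618 kJ/h
Q = ΔH = -15448 kJ/h = -4.291 kW
Heat removed = 4291 W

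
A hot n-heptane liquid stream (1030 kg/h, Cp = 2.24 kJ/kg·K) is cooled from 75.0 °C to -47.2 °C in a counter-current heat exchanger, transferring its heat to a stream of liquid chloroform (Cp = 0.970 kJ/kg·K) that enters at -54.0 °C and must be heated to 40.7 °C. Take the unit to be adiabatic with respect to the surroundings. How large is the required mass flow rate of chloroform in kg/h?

ṁ_c = 3070 kg/h

Heat released by hot stream: Q = 1030 × 2.24 × (75.0 − -47.2) = 281940 kJ/h
Energy balance on cold side (adiabatic exchanger): Q = ṁ_c·Cp_c·(T_c,out − T_c,in)
ṁ_c = 281940 / [0.970 × (40.7 − -54.0)] = 3069.3 kg/h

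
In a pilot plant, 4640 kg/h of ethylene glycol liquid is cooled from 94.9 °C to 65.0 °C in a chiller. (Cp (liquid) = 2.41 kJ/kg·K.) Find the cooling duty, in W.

Q = ṁ·Cp·ΔT = 4640 × 2.41 × (65.0 − 94.9) = -334350 kJ/h
Converting: 334350 / 3600 s = 92.876 kW
Cooling duty = 92876 W

Q_c = 92900 W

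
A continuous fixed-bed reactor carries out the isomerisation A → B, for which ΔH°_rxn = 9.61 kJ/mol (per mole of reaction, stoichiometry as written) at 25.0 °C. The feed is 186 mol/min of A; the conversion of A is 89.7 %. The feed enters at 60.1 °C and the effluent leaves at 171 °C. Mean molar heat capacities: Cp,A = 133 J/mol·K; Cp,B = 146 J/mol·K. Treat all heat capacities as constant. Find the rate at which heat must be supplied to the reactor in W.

Q_in = 77700 W

Extent of reaction ξ = 0.897 × 186 = 166.84 mol/min
Reaction term: ξ·ΔH°_rxn = 166.84 × 9.61 = 1603.4 kJ/min
Sensible, feed 60.1→25 °C: -868.3 kJ/min
Outlet flows (mol/min): A 19.158, B 166.84
Sensible, products 25→171 °C: 3928.4 kJ/min
Q = ΔH = 4663.5 kJ/min = 77.724 kW
Heat supplied = 77724 W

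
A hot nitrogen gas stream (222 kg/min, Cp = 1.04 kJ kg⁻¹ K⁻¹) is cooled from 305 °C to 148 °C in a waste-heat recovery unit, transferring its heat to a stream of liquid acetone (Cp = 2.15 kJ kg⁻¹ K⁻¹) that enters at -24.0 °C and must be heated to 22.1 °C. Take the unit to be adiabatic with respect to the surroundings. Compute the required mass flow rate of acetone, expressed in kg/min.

Heat released by hot stream: Q = 222 × 1.04 × (305 − 148) = 36248 kJ/min
Energy balance on cold side (adiabatic exchanger): Q = ṁ_c·Cp_c·(T_c,out − T_c,in)
ṁ_c = 36248 / [2.15 × (22.1 − -24.0)] = 365.72 kg/min

ṁ_c = 366 kg/min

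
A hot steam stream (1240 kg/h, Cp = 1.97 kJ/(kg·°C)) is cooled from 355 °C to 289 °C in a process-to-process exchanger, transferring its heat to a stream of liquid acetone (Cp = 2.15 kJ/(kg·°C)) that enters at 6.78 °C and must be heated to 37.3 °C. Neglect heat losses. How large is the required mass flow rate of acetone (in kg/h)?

Heat released by hot stream: Q = 1240 × 1.97 × (355 − 289) = 161220 kJ/h
Energy balance on cold side (adiabatic exchanger): Q = ṁ_c·Cp_c·(T_c,out − T_c,in)
ṁ_c = 161220 / [2.15 × (37.3 − 6.78)] = 2457 kg/h

ṁ_c = 2460 kg/h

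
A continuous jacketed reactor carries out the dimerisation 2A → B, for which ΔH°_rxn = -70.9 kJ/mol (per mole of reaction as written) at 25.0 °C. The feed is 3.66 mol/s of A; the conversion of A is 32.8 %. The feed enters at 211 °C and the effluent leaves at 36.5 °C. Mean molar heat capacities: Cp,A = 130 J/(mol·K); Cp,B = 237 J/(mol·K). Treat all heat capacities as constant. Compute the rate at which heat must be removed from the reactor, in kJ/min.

Extent of reaction ξ = 0.328 × 3.66 / 2 = 0.60024 mol/s
Reaction term: ξ·ΔH°_rxn = 0.60024 × -70.9 = -42.557 kJ/s
Sensible, feed 211→25 °C: -88.499 kJ/s
Outlet flows (mol/s): A 2.4595, B 0.60024
Sensible, products 25→36.5 °C: 5.3129 kJ/s
Q = ΔH = -125.74 kJ/s = -125.74 kW
Heat removed = 7544.6 kJ/min

Q_out = 7540 kJ/min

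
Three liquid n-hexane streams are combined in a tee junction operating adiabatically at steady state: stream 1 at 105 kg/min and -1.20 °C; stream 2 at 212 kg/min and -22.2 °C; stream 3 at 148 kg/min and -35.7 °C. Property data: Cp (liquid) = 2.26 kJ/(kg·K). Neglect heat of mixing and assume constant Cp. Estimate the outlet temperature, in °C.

T_out = -21.8 °C

No heat crosses the boundary, so H_out = H_in.
T_out = Σ ṁᵢCp,ᵢTᵢ / Σ ṁᵢCp,ᵢ
      = -22862 / 1050.9 = -21.755 °C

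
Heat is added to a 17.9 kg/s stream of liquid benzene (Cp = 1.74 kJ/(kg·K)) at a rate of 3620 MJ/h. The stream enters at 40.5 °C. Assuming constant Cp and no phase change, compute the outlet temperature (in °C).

Q = 3620 MJ/h = 1005.6 kJ/s
ΔT = Q/(ṁ·Cp) = 1005.6/(17.9×1.74) = 32.285 K
T_out = 40.5 + 32.285 = 72.785 °C

T_out = 72.8 °C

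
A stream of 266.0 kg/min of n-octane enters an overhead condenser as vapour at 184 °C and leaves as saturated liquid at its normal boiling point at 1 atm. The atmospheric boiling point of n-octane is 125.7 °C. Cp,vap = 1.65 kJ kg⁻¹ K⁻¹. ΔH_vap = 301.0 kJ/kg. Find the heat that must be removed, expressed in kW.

vapour 184→125.7 °C: -96.195 kJ/kg
condensation at 125.7 °C: -301 kJ/kg
Δh = -96.195 + -301 = -397.19 kJ/kg
Q = ṁ·Δh = 266.0 kg/min × -397.19 kJ/kg = -105650 kJ/min
|Q| = 1760.9 kW

Q_c = 1760 kW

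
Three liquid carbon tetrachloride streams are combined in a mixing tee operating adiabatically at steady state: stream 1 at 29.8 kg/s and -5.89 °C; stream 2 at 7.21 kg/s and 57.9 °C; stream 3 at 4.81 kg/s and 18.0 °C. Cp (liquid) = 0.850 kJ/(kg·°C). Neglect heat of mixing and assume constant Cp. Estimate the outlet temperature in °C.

Energy balance with Q = 0: Σ ṁᵢCp,ᵢ(T_out − Tᵢ) = 0
Σ ṁᵢCp,ᵢTᵢ = 29.8×0.850×-5.89 + 7.21×0.850×57.9 + 4.81×0.850×18.0 = 279.24
Σ ṁᵢCp,ᵢ = 29.8×0.850 + 7.21×0.850 + 4.81×0.850 = 35.547
T_out = 279.24 / 35.547 = 7.8555 °C

T_out = 7.86 °C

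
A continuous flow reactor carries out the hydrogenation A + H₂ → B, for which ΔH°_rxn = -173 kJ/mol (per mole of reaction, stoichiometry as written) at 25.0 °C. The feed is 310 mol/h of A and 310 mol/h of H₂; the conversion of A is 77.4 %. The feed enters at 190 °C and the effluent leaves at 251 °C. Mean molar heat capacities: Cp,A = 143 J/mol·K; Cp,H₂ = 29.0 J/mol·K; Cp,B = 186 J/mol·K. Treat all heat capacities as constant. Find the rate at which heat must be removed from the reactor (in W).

Extent of reaction ξ = 0.774 × 310 = 239.94 mol/h
Reaction term: ξ·ΔH°_rxn = 239.94 × -173 = -41510 kJ/h
Sensible, feed 190→25 °C: -8797.8 kJ/h
Outlet flows (mol/h): A 70.06, H₂ 70.06, B 239.94
Sensible, products 25→251 °C: 12809 kJ/h
Q = ΔH = -37498 kJ/h = -10.416 kW
Heat removed = 10416 W

Q_out = 10400 W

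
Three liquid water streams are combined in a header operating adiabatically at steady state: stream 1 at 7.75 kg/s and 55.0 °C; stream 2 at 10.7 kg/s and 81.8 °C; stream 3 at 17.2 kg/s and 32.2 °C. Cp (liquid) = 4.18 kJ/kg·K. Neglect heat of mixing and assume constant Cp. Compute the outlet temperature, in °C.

Adiabatic, steady state ⇒ Σ ṁᵢCp,ᵢ(T_out − Tᵢ) = 0
T_out = Σ ṁᵢCp,ᵢTᵢ / Σ ṁᵢCp,ᵢ
      = 7755.4 / 149.02 = 52.043 °C

T_out = 52.0 °C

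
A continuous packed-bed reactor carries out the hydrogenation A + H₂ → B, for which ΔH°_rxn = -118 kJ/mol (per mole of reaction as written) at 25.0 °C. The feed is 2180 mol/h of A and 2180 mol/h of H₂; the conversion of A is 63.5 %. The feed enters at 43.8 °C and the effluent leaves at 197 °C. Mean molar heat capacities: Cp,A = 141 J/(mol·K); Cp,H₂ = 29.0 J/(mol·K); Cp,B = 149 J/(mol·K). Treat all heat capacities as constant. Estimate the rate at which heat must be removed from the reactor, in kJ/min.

Q_out = 1860 kJ/min

Extent of reaction ξ = 0.635 × 2180 = 1384.3 mol/h
Reaction term: ξ·ΔH°_rxn = 1384.3 × -118 = -163350 kJ/h
Sensible, feed 43.8→25 °C: -6967.3 kJ/h
Outlet flows (mol/h): A 795.7, H₂ 795.7, B 1384.3
Sensible, products 25→197 °C: 58743 kJ/h
Q = ΔH = -111570 kJ/h = -30.992 kW
Heat removed = 1859.5 kJ/min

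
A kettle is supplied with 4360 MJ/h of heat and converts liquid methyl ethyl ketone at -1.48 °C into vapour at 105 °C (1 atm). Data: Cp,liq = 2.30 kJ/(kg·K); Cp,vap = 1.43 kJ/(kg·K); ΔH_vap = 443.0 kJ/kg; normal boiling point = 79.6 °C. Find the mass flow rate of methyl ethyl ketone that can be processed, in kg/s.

Δh = 2.30×(79.6−-1.48) + 443.0 + 1.43×(105−79.6) = 665.81 kJ/kg
Q = 4360 MJ/h = 1211.1 kJ/s = 1211.1 kJ/s
ṁ = Q/Δh = 1211.1 / 665.81 = 1.819 kg/s

ṁ = 1.82 kg/s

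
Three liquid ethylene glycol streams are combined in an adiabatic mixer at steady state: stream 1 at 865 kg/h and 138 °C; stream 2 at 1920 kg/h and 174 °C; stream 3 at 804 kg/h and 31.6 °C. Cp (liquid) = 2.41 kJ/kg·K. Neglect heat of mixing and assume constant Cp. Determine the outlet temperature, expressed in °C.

Energy balance with Q = 0: Σ ṁᵢCp,ᵢ(T_out − Tᵢ) = 0
Σ ṁᵢCp,ᵢTᵢ = 865×2.41×138 + 1920×2.41×174 + 804×2.41×31.6 = 1.154e+06
Σ ṁᵢCp,ᵢ = 865×2.41 + 1920×2.41 + 804×2.41 = 8649.5
T_out = 1.154e+06 / 8649.5 = 133.42 °C

T_out = 133 °C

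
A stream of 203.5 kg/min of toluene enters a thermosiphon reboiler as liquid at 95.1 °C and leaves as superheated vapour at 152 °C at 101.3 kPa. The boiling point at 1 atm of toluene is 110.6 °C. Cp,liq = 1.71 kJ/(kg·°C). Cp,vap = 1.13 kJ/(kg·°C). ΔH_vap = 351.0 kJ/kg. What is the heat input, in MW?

Q = 1.44 MW

liquid 95.1→110.6 °C: 26.505 kJ/kg
vaporisation at 110.6 °C: 351 kJ/kg
vapour 110.6→152 °C: 46.782 kJ/kg
Δh = 26.505 + 351 + 46.782 = 424.29 kJ/kg
Q = ṁ·Δh = 203.5 kg/min × 424.29 kJ/kg = 86342 kJ/min
|Q| = 1439 kW = 1.439 MW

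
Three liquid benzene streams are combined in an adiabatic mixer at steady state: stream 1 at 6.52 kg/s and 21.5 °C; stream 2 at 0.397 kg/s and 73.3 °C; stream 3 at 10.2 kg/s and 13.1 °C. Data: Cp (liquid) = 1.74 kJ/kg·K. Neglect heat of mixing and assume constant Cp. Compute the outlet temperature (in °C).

T_out = 17.7 °C

No heat crosses the boundary, so H_out = H_in.
T_out = Σ ṁᵢCp,ᵢTᵢ / Σ ṁᵢCp,ᵢ
      = 527.05 / 29.784 = 17.696 °C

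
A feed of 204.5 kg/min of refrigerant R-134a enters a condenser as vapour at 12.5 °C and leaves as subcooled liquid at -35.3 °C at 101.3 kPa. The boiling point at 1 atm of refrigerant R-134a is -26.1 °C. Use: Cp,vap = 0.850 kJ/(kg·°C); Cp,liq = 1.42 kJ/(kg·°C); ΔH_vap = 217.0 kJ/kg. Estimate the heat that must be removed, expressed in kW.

vapour 12.5→-26.1 °C: -32.81 kJ/kg
condensation at -26.1 °C: -217 kJ/kg
liquid -26.1→-35.3 °C: -13.064 kJ/kg
Δh = -32.81 + -217 + -13.064 = -262.87 kJ/kg
Q = ṁ·Δh = 204.5 kg/min × -262.87 kJ/kg = -53758 kJ/min
|Q| = 895.96 kW

Q_c = 896 kW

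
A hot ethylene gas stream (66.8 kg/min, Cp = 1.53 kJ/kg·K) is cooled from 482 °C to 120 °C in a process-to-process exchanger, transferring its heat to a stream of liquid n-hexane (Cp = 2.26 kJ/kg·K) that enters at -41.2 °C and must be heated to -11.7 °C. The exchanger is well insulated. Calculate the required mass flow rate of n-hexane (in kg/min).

Heat released by hot stream: Q = 66.8 × 1.53 × (482 − 120) = 36998 kJ/min
Energy balance on cold side (adiabatic exchanger): Q = ṁ_c·Cp_c·(T_c,out − T_c,in)
ṁ_c = 36998 / [2.26 × (-11.7 − -41.2)] = 554.94 kg/min

ṁ_c = 555 kg/min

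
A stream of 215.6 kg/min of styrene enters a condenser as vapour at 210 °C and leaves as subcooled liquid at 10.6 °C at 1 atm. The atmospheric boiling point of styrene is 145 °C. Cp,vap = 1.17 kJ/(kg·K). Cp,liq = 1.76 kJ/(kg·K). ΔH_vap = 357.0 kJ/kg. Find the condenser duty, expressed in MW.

vapour 210→145 °C: -76.05 kJ/kg
condensation at 145 °C: -357 kJ/kg
liquid 145→10.6 °C: -236.54 kJ/kg
Δh = -76.05 + -357 + -236.54 = -669.59 kJ/kg
Q = ṁ·Δh = 215.6 kg/min × -669.59 kJ/kg = -144360 kJ/min
|Q| = 2406.1 kW = 2.4061 MW

Q_c = 2.41 MW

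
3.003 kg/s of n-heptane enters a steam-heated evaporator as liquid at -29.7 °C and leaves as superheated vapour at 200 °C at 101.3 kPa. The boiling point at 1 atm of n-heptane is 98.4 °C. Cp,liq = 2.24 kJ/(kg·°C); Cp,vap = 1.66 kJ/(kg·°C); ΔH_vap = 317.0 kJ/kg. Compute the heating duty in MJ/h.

Q = 8350 MJ/h

liquid -29.7→98.4 °C: 286.94 kJ/kg
vaporisation at 98.4 °C: 317 kJ/kg
vapour 98.4→200 °C: 168.66 kJ/kg
Δh = 286.94 + 317 + 168.66 = 772.6 kJ/kg
Q = ṁ·Δh = 3.003 kg/s × 772.6 kJ/kg = 2320.1 kJ/s
|Q| = 2320.1 kW = 8352.4 MJ/h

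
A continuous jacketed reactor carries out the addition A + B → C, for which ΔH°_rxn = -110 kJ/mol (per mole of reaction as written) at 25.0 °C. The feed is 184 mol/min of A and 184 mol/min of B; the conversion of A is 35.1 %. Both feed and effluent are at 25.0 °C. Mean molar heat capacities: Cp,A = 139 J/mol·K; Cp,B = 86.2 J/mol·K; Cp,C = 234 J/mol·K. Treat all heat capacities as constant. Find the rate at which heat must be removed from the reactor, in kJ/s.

Extent of reaction ξ = 0.351 × 184 = 64.584 mol/min
Reaction term: ξ·ΔH°_rxn = 64.584 × -110 = -7104.2 kJ/min
Q = ΔH = -7104.2 kJ/min = -118.4 kW
Heat removed = 118.4 kJ/s

Q_out = 118 kJ/s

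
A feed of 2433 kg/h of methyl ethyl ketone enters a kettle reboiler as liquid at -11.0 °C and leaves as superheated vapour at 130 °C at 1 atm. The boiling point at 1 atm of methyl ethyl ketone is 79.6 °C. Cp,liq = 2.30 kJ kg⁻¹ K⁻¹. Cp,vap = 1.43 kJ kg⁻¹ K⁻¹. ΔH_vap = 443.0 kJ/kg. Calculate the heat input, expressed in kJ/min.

liquid -11.0→79.6 °C: 208.38 kJ/kg
vaporisation at 79.6 °C: 443 kJ/kg
vapour 79.6→130 °C: 72.072 kJ/kg
Δh = 208.38 + 443 + 72.072 = 723.45 kJ/kg
Q = ṁ·Δh = 2433 kg/h × 723.45 kJ/kg = 1.7602e+06 kJ/h
|Q| = 488.93 kW = 29336 kJ/min

Q = 29300 kJ/min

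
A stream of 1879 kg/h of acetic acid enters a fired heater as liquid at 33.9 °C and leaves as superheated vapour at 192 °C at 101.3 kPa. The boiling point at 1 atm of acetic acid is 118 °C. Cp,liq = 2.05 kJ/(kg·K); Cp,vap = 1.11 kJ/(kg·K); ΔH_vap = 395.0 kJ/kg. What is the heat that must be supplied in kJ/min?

Q = 20300 kJ/min

liquid 33.9→118 °C: 172.4 kJ/kg
vaporisation at 118 °C: 395 kJ/kg
vapour 118→192 °C: 82.14 kJ/kg
Δh = 172.4 + 395 + 82.14 = 649.54 kJ/kg
Q = ṁ·Δh = 1879 kg/h × 649.54 kJ/kg = 1.2205e+06 kJ/h
|Q| = 339.03 kW = 20342 kJ/min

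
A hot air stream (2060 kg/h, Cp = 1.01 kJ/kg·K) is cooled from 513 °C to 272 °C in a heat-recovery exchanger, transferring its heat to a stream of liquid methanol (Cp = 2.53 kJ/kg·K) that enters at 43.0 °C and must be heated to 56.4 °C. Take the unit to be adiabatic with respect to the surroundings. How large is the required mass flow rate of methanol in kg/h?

ṁ_c = 14800 kg/h

Heat released by hot stream: Q = 2060 × 1.01 × (513 − 272) = 501420 kJ/h
Energy balance on cold side (adiabatic exchanger): Q = ṁ_c·Cp_c·(T_c,out − T_c,in)
ṁ_c = 501420 / [2.53 × (56.4 − 43.0)] = 14790 kg/h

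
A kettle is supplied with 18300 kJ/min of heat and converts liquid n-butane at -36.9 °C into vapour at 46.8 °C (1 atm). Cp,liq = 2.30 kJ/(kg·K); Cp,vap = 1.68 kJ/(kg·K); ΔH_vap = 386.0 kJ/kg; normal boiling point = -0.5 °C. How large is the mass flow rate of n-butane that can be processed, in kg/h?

ṁ = 2000 kg/h

Δh = 2.30×(-0.5−-36.9) + 386.0 + 1.68×(46.8−-0.5) = 549.18 kJ/kg
Q = 18300 kJ/min = 305 kJ/s = 1.098e+06 kJ/h
ṁ = Q/Δh = 1.098e+06 / 549.18 = 1999.3 kg/h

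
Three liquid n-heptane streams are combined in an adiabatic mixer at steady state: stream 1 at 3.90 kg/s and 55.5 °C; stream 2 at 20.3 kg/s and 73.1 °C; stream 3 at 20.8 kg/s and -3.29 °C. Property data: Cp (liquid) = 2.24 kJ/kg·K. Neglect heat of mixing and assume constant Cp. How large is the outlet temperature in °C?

Energy balance with Q = 0: Σ ṁᵢCp,ᵢ(T_out − Tᵢ) = 0
Σ ṁᵢCp,ᵢTᵢ = 3.90×2.24×55.5 + 20.3×2.24×73.1 + 20.8×2.24×-3.29 = 3655.6
Σ ṁᵢCp,ᵢ = 3.90×2.24 + 20.3×2.24 + 20.8×2.24 = 100.8
T_out = 3655.6 / 100.8 = 36.266 °C

T_out = 36.3 °C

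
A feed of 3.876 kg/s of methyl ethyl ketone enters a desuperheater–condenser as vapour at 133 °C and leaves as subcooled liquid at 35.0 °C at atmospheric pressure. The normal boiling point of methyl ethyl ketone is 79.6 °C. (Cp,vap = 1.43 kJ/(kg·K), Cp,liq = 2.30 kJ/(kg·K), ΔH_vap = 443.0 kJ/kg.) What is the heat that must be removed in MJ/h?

vapour 133→79.6 °C: -76.362 kJ/kg
condensation at 79.6 °C: -443 kJ/kg
liquid 79.6→35.0 °C: -102.58 kJ/kg
Δh = -76.362 + -443 + -102.58 = -621.94 kJ/kg
Q = ṁ·Δh = 3.876 kg/s × -621.94 kJ/kg = -2410.6 kJ/s
|Q| = 2410.6 kW = 8678.3 MJ/h

Q_c = 8680 MJ/h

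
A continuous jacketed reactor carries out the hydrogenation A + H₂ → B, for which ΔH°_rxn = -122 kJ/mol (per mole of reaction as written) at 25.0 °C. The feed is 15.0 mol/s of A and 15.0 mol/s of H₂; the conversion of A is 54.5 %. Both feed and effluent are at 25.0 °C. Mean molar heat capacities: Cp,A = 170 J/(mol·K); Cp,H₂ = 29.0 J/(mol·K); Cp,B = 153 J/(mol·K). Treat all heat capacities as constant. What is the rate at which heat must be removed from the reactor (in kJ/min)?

Extent of reaction ξ = 0.545 × 15.0 = 8.175 mol/s
Reaction term: ξ·ΔH°_rxn = 8.175 × -122 = -997.35 kJ/s
Q = ΔH = -997.35 kJ/s = -997.35 kW
Heat removed = 59841 kJ/min

Q_out = 59800 kJ/min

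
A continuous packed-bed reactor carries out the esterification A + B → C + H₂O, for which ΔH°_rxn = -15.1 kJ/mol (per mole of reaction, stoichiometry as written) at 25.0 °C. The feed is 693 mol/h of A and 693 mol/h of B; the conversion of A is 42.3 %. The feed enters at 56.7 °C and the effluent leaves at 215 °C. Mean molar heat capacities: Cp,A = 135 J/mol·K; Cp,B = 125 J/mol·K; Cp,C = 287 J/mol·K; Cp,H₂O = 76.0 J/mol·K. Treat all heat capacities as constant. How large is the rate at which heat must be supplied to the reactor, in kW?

Extent of reaction ξ = 0.423 × 693 = 293.14 mol/h
Reaction term: ξ·ΔH°_rxn = 293.14 × -15.1 = -4426.4 kJ/h
Sensible, feed 56.7→25 °C: -5711.7 kJ/h
Outlet flows (mol/h): A 399.86, B 399.86, C 293.14, H₂O 293.14
Sensible, products 25→215 °C: 39971 kJ/h
Q = ΔH = 29833 kJ/h = 8.2869 kW
Heat supplied = 8.2869 kW

Q_in = 8.29 kW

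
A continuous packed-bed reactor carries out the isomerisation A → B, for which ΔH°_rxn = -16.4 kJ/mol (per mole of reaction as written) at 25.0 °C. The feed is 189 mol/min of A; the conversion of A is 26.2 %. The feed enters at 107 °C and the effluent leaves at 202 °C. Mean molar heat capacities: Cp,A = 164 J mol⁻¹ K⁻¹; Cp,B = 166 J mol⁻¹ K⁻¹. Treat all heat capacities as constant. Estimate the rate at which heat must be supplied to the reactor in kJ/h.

Extent of reaction ξ = 0.262 × 189 = 49.518 mol/min
Reaction term: ξ·ΔH°_rxn = 49.518 × -16.4 = -812.1 kJ/min
Sensible, feed 107→25 °C: -2541.7 kJ/min
Outlet flows (mol/min): A 139.48, B 49.518
Sensible, products 25→202 °C: 5503.8 kJ/min
Q = ΔH = 2150.1 kJ/min = 35.834 kW
Heat supplied = 129000 kJ/h

Q_in = 129000 kJ/h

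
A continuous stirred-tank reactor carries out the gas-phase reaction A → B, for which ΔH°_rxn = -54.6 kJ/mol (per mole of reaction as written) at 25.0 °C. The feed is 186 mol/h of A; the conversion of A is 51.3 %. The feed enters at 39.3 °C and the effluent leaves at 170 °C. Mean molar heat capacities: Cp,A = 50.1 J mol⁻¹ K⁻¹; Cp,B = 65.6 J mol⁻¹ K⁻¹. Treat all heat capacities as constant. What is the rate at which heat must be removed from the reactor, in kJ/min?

Extent of reaction ξ = 0.513 × 186 = 95.418 mol/h
Reaction term: ξ·ΔH°_rxn = 95.418 × -54.6 = -5209.8 kJ/h
Sensible, feed 39.3→25 °C: -133.26 kJ/h
Outlet flows (mol/h): A 90.582, B 95.418
Sensible, products 25→170 °C: 1565.6 kJ/h
Q = ΔH = -3777.4 kJ/h = -1.0493 kW
Heat removed = 62.957 kJ/min

Q_out = 63.0 kJ/min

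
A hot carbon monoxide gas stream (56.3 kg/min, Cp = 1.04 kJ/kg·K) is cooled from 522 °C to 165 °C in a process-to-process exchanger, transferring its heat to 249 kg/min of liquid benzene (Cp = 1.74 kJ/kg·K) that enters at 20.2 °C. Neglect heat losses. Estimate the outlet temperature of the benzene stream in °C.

T_c,out = 68.4 °C

Heat released by hot stream: Q = 56.3 × 1.04 × (522 − 165) = 20903 kJ/min
Energy balance on cold side (adiabatic exchanger): Q = ṁ_c·Cp_c·(T_c,out − T_c,in)
T_c,out = 20.2 + 20903/(249 × 1.74) = 68.446 °C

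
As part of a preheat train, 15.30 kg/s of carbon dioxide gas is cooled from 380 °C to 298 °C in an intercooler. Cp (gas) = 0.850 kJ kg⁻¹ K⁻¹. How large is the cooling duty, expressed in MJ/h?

Q_c = 3840 MJ/h

Q = ṁ·Cp·ΔT = 15.30 × 0.850 × (298 − 380) = -1066.4 kJ/s
Cooling duty = 3839.1 MJ/h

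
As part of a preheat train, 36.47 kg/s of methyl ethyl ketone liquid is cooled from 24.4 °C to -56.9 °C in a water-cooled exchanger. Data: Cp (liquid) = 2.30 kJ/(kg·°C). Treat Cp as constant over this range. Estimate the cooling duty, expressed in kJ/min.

Q_c = 409000 kJ/min

Q = ṁ·Cp·ΔT = 36.47 × 2.30 × (-56.9 − 24.4) = -6819.5 kJ/s
Cooling duty = 409170 kJ/min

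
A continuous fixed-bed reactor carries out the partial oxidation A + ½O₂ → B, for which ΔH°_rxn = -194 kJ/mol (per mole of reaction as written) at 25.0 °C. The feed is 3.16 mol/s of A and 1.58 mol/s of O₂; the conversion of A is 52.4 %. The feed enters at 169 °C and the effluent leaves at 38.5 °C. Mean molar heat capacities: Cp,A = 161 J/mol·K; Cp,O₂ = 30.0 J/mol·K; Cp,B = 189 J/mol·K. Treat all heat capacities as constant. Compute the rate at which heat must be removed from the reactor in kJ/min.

Q_out = 23600 kJ/min

Extent of reaction ξ = 0.524 × 3.16 = 1.6558 mol/s
Reaction term: ξ·ΔH°_rxn = 1.6558 × -194 = -321.23 kJ/s
Sensible, feed 169→25 °C: -80.087 kJ/s
Outlet flows (mol/s): A 1.5042, O₂ 0.75208, B 1.6558
Sensible, products 25→38.5 °C: 7.7988 kJ/s
Q = ΔH = -393.52 kJ/s = -393.52 kW
Heat removed = 23611 kJ/min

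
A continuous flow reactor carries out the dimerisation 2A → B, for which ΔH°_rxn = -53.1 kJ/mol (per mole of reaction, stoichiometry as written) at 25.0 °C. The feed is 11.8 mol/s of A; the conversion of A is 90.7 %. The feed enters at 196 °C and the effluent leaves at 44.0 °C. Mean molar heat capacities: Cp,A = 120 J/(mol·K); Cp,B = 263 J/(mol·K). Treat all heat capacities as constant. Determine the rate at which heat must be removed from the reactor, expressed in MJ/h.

Q_out = 1790 MJ/h

Extent of reaction ξ = 0.907 × 11.8 / 2 = 5.3513 mol/s
Reaction term: ξ·ΔH°_rxn = 5.3513 × -53.1 = -284.15 kJ/s
Sensible, feed 196→25 °C: -242.14 kJ/s
Outlet flows (mol/s): A 1.0974, B 5.3513
Sensible, products 25→44.0 °C: 29.243 kJ/s
Q = ΔH = -497.05 kJ/s = -497.05 kW
Heat removed = 1789.4 MJ/h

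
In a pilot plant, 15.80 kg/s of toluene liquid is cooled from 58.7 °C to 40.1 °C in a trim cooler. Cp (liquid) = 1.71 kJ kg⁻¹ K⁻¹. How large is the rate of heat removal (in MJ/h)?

Q_c = 1810 MJ/h

Q = ṁ·Cp·ΔT = 15.80 × 1.71 × (40.1 − 58.7) = -502.53 kJ/s
Cooling duty = 1809.1 MJ/h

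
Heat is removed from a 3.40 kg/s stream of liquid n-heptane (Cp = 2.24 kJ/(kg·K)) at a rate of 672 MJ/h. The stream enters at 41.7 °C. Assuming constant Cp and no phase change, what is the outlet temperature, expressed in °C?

T_out = 17.2 °C

Q = 672 MJ/h = 186.67 kJ/s
ΔT = Q/(ṁ·Cp) = 186.67/(3.40×2.24) = 24.51 K
T_out = 41.7 − 24.51 = 17.19 °C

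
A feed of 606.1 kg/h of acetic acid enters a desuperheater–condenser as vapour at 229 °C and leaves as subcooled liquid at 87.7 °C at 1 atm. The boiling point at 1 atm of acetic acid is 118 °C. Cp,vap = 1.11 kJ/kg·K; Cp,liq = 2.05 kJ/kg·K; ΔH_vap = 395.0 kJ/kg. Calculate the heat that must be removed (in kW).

Q_c = 97.7 kW

vapour 229→118 °C: -123.21 kJ/kg
condensation at 118 °C: -395 kJ/kg
liquid 118→87.7 °C: -62.115 kJ/kg
Δh = -123.21 + -395 + -62.115 = -580.33 kJ/kg
Q = ṁ·Δh = 606.1 kg/h × -580.33 kJ/kg = -351730 kJ/h
|Q| = 97.704 kW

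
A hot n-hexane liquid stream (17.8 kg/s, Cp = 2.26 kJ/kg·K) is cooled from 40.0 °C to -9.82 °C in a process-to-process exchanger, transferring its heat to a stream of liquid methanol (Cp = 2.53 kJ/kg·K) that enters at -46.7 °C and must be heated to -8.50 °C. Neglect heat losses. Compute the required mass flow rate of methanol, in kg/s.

Heat released by hot stream: Q = 17.8 × 2.26 × (40.0 − -9.82) = 2004.2 kJ/s
Energy balance on cold side (adiabatic exchanger): Q = ṁ_c·Cp_c·(T_c,out − T_c,in)
ṁ_c = 2004.2 / [2.53 × (-8.50 − -46.7)] = 20.737 kg/s

ṁ_c = 20.7 kg/s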